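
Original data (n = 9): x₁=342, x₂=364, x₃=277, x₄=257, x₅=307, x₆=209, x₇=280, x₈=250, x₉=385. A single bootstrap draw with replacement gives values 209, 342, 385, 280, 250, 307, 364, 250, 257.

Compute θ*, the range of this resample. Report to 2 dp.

θ* = 176.00

Range = 385 − 209 = 176.00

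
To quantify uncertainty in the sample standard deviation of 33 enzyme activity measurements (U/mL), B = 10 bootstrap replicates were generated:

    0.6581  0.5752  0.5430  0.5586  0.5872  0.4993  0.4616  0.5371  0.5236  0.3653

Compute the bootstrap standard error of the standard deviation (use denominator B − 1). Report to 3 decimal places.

Bootstrap SE is the standard deviation of the 10 replicate standard deviations.
Mean of replicates: (0.6581 + 0.5752 + 0.5430 + 0.5586 + 0.5872 + 0.4993 + 0.4616 + 0.5371 + 0.5236 + 0.3653) / 10 = 5.30900 / 10 = 0.53090
Sum of squared deviations: (+0.12720)² + (+0.04430)² + (+0.01210)² + (+0.02770)² + (+0.05630)² + (−0.03160)² + (−0.06930)² + (+0.00620)² + (−0.00730)² + (−0.16560)² = 0.05554
Variance = 0.05554 / 9 = 0.00617
SE* = √0.00617

SE* = 0.079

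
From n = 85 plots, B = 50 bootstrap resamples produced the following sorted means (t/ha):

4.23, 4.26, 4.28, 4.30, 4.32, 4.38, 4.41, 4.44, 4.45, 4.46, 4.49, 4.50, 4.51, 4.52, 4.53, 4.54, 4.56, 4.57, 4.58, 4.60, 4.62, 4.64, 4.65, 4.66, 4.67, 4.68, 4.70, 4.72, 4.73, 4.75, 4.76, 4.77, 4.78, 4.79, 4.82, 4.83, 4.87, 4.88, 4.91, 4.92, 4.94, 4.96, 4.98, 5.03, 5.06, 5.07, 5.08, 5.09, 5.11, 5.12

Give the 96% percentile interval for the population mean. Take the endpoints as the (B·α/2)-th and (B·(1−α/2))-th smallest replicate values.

α = 0.04; lower rank = 50 × 0.020 = 1; upper rank = 50 × 0.980 = 49.
The 1st smallest replicate is 4.23; the 49th is 5.11.

(4.23, 5.11)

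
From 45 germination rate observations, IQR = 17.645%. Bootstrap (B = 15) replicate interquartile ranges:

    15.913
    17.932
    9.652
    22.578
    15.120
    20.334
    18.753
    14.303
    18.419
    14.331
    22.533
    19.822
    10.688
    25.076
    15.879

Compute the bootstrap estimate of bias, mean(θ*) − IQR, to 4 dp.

mean(θ*) = (15.913 + 17.932 + 9.652 + 22.578 + 15.120 + 20.334 + 18.753 + 14.303 + 18.419 + 14.331 + 22.533 + 19.822 + 10.688 + 25.076 + 15.879) / 15 = 17.42220
bias = 17.42220 − 17.645

bias = −0.2228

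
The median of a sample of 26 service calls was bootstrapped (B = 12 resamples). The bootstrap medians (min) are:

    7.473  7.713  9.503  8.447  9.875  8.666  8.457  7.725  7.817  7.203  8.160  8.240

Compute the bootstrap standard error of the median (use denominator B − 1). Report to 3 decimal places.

SE* = 0.793

Bootstrap SE is the standard deviation of the 12 replicate medians.
Mean of replicates: (7.473 + 7.713 + 9.503 + 8.447 + 9.875 + 8.666 + 8.457 + 7.725 + 7.817 + 7.203 + 8.160 + 8.240) / 12 = 99.2790 / 12 = 8.2732
Sum of squared deviations: (−0.8002)² + (−0.5602)² + (+1.2298)² + (+0.1738)² + (+1.6018)² + (+0.3928)² + (+0.1838)² + (−0.5482)² + (−0.4562)² + (−1.0702)² + (−0.1132)² + (−0.0332)² = 6.9185
Variance = 6.9185 / 11 = 0.6290
SE* = √0.6290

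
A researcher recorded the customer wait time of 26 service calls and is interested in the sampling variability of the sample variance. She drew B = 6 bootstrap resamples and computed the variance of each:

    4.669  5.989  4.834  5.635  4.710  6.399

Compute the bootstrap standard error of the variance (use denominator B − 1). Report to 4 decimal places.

SE* = 0.7384

Bootstrap SE is the standard deviation of the 6 replicate variances.
Mean of replicates: (4.669 + 5.989 + 4.834 + 5.635 + 4.710 + 6.399) / 6 = 32.23600 / 6 = 5.37267
Sum of squared deviations: (−0.70367)² + (+0.61633)² + (−0.53867)² + (+0.26233)² + (−0.66267)² + (+1.02633)² = 2.72648
Variance = 2.72648 / 5 = 0.54530
SE* = √0.54530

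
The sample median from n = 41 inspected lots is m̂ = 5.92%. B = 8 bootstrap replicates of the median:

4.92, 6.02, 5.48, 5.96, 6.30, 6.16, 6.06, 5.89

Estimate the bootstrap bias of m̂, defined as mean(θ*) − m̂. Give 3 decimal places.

mean(θ*) = (4.92 + 6.02 + 5.48 + 5.96 + 6.30 + 6.16 + 6.06 + 5.89) / 8 = 5.8487
bias = 5.8487 − 5.92

bias = −0.071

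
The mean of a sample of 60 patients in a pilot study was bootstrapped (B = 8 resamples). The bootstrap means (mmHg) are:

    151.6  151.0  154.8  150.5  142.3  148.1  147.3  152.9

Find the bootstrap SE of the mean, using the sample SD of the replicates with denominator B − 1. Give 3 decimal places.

Bootstrap SE is the standard deviation of the 8 replicate means.
Mean of replicates: (151.6 + 151.0 + 154.8 + 150.5 + 142.3 + 148.1 + 147.3 + 152.9) / 8 = 1198.5000 / 8 = 149.8125
Sum of squared deviations: (+1.7875)² + (+1.1875)² + (+4.9875)² + (+0.6875)² + (−7.5125)² + (−1.7125)² + (−2.5125)² + (+3.0875)² = 105.1687
Variance = 105.1687 / 7 = 15.0241
SE* = √15.0241

SE* = 3.876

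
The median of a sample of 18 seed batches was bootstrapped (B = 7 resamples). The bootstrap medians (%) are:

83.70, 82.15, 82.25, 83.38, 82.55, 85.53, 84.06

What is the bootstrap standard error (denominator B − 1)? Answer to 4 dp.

SE* = 1.2018

Bootstrap SE is the standard deviation of the 7 replicate medians.
Mean of replicates: (83.70 + 82.15 + 82.25 + 83.38 + 82.55 + 85.53 + 84.06) / 7 = 583.62000 / 7 = 83.37429
Sum of squared deviations: (+0.32571)² + (−1.22429)² + (−1.12429)² + (+0.00571)² + (−0.82429)² + (+2.15571)² + (+0.68571)² = 8.66577
Variance = 8.66577 / 6 = 1.44430
SE* = √1.44430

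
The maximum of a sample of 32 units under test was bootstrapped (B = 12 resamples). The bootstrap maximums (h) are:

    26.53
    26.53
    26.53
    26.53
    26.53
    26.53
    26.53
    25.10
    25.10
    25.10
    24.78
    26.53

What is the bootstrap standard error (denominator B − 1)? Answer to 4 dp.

Bootstrap SE is the standard deviation of the 12 replicate maximums.
Mean of replicates: (26.53 + 26.53 + 26.53 + 26.53 + 26.53 + 26.53 + 26.53 + 25.10 + 25.10 + 25.10 + 24.78 + 26.53) / 12 = 312.32000 / 12 = 26.02667
Sum of squared deviations: (+0.50333)² + (+0.50333)² + (+0.50333)² + (+0.50333)² + (+0.50333)² + (+0.50333)² + (+0.50333)² + (−0.92667)² + (−0.92667)² + (−0.92667)² + (−1.24667)² + (+0.50333)² = 6.15707
Variance = 6.15707 / 11 = 0.55973
SE* = √0.55973

SE* = 0.7482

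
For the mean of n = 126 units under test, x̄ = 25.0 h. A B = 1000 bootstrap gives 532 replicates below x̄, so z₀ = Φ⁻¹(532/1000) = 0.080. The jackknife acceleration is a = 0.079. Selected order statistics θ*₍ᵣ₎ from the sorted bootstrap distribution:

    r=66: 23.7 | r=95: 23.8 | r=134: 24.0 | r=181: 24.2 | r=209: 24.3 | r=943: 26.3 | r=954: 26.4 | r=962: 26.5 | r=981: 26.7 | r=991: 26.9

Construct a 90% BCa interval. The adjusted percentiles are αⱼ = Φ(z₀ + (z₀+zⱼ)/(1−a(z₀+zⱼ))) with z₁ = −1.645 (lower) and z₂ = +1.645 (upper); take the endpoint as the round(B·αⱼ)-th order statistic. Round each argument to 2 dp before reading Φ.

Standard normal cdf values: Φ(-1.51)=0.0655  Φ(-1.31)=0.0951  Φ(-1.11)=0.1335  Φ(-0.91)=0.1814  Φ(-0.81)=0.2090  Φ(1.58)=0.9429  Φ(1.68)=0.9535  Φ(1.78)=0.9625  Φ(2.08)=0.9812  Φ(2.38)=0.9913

(23.8, 26.7)

Lower: z₀ + z₁ = 0.080 + (-1.645) = -1.565; 1 − a(z₀+z₁) = 1 − (0.079)(-1.565) = 1.1236; argument = 0.080 + (-1.565)/1.1236 = -1.3128 → -1.31.
α₁ = Φ(-1.31) = 0.0951; rank = round(1000 × 0.0951) = 95; θ*₍95₎ = 23.8.
Upper: z₀ + z₂ = 1.725; 1 − a(z₀+z₂) = 0.8637; argument = 2.0772 → 2.08; α₂ = 0.9812; rank = 981; θ*₍981₎ = 26.7.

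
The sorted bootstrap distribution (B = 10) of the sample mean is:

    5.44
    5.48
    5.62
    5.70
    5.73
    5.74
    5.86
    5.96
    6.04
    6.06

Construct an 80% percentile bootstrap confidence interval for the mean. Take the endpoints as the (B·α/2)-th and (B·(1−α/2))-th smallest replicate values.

(5.44, 6.04)

α = 0.20; lower rank = 10 × 0.100 = 1; upper rank = 10 × 0.900 = 9.
The 1st smallest replicate is 5.44; the 9th is 6.04.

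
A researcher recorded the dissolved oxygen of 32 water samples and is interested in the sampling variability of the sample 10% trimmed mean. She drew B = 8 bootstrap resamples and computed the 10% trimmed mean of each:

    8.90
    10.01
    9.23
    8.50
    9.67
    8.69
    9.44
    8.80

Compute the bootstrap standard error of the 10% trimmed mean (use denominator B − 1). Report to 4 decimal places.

Bootstrap SE is the standard deviation of the 8 replicate 10% trimmed means.
Mean of replicates: (8.90 + 10.01 + 9.23 + 8.50 + 9.67 + 8.69 + 9.44 + 8.80) / 8 = 73.24000 / 8 = 9.15500
Sum of squared deviations: (−0.25500)² + (+0.85500)² + (+0.07500)² + (−0.65500)² + (+0.51500)² + (−0.46500)² + (+0.28500)² + (−0.35500)² = 1.91940
Variance = 1.91940 / 7 = 0.27420
SE* = √0.27420

SE* = 0.5236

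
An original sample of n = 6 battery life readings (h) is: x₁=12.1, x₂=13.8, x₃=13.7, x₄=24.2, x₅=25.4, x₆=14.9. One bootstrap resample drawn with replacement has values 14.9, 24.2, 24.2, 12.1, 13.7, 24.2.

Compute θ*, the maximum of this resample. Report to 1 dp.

Maximum = 24.2

θ* = 24.2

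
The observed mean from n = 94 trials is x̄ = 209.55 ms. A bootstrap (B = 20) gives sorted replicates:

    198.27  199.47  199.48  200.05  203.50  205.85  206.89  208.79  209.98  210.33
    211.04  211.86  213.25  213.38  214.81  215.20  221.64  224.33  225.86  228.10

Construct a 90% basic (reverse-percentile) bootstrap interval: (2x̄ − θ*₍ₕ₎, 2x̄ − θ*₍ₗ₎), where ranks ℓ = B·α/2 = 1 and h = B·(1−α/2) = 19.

Percentile endpoints at ranks 1 and 19: θ*₍1₎ = 198.27, θ*₍19₎ = 225.86.
Basic interval reflects these around x̄:
  lower = 2 × 209.55 − 225.86 = 193.24
  upper = 2 × 209.55 − 198.27 = 220.83

(193.24, 220.83)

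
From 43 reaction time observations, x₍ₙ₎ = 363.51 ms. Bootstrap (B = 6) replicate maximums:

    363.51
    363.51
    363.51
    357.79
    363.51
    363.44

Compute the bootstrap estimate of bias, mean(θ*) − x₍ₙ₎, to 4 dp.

mean(θ*) = (363.51 + 363.51 + 363.51 + 357.79 + 363.51 + 363.44) / 6 = 362.54500
bias = 362.54500 − 363.51

bias = −0.9650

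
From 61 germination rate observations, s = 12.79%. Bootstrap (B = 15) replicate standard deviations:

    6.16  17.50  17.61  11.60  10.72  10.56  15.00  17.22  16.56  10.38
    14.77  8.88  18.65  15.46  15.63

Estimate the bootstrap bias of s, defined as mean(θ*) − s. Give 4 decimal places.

bias = +0.9900

mean(θ*) = (6.16 + 17.50 + 17.61 + 11.60 + 10.72 + 10.56 + 15.00 + 17.22 + 16.56 + 10.38 + 14.77 + 8.88 + 18.65 + 15.46 + 15.63) / 15 = 13.78000
bias = 13.78000 − 12.79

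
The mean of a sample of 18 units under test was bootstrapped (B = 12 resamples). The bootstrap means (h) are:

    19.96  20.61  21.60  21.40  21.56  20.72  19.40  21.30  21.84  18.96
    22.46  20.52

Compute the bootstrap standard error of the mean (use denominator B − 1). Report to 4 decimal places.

Bootstrap SE is the standard deviation of the 12 replicate means.
Mean of replicates: (19.96 + 20.61 + 21.60 + 21.40 + 21.56 + 20.72 + 19.40 + 21.30 + 21.84 + 18.96 + 22.46 + 20.52) / 12 = 250.33000 / 12 = 20.86083
Sum of squared deviations: (−0.90083)² + (−0.25083)² + (+0.73917)² + (+0.53917)² + (+0.69917)² + (−0.14083)² + (−1.46083)² + (+0.43917)² + (+0.97917)² + (−1.90083)² + (+1.59917)² + (−0.34083)² = 11.79249
Variance = 11.79249 / 11 = 1.07204
SE* = √1.07204

SE* = 1.0354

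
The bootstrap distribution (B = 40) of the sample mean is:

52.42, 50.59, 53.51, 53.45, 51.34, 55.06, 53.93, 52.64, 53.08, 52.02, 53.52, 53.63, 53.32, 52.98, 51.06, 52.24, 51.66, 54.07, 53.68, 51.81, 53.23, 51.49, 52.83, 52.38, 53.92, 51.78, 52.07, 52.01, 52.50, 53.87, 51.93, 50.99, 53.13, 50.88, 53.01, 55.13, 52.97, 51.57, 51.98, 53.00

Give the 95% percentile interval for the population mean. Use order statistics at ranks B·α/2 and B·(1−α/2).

Sorted replicates: 50.59, 50.88, 50.99, 51.06, 51.34, 51.49, 51.57, 51.66, 51.78, 51.81, 51.93, 51.98, 52.01, 52.02, 52.07, 52.24, 52.38, 52.42, 52.50, 52.64, 52.83, 52.97, 52.98, 53.00, 53.01, 53.08, 53.13, 53.23, 53.32, 53.45, 53.51, 53.52, 53.63, 53.68, 53.87, 53.92, 53.93, 54.07, 55.06, 55.13
α = 0.05; lower rank = 40 × 0.025 = 1; upper rank = 40 × 0.975 = 39.
The 1st smallest replicate is 50.59; the 39th is 55.06.

(50.59, 55.06)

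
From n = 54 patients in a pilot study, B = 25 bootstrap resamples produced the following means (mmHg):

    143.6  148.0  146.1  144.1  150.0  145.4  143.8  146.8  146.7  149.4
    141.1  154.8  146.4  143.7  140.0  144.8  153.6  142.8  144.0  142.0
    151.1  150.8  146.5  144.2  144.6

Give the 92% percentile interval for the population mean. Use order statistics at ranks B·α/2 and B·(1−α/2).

Sorted replicates: 140.0, 141.1, 142.0, 142.8, 143.6, 143.7, 143.8, 144.0, 144.1, 144.2, 144.6, 144.8, 145.4, 146.1, 146.4, 146.5, 146.7, 146.8, 148.0, 149.4, 150.0, 150.8, 151.1, 153.6, 154.8
α = 0.08; lower rank = 25 × 0.040 = 1; upper rank = 25 × 0.960 = 24.
The 1st smallest replicate is 140.0; the 24th is 153.6.

(140.0, 153.6)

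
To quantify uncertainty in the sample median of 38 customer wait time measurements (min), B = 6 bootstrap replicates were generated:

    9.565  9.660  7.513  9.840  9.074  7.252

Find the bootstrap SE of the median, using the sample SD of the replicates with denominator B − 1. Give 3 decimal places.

Bootstrap SE is the standard deviation of the 6 replicate medians.
Mean of replicates: (9.565 + 9.660 + 7.513 + 9.840 + 9.074 + 7.252) / 6 = 52.9040 / 6 = 8.8173
Sum of squared deviations: (+0.7477)² + (+0.8427)² + (−1.3043)² + (+1.0227)² + (+0.2567)² + (−1.5653)² = 6.5324
Variance = 6.5324 / 5 = 1.3065
SE* = √1.3065

SE* = 1.143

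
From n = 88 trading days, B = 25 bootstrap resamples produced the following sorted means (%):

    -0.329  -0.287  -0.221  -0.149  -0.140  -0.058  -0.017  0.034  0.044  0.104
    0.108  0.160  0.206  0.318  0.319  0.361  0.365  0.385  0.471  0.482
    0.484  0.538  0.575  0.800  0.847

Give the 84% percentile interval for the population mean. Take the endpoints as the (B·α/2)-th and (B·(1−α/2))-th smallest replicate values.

α = 0.16; lower rank = 25 × 0.080 = 2; upper rank = 25 × 0.920 = 23.
The 2nd smallest replicate is -0.287; the 23rd is 0.575.

(-0.287, 0.575)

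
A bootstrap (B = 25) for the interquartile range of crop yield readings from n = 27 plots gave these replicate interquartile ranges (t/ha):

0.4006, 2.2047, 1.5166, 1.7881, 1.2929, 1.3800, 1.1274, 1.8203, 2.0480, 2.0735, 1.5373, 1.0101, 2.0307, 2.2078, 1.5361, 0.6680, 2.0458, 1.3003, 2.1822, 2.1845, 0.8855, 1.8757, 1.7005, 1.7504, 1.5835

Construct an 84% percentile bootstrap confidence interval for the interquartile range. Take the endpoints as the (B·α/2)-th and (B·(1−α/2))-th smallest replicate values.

Sorted replicates: 0.4006, 0.6680, 0.8855, 1.0101, 1.1274, 1.2929, 1.3003, 1.3800, 1.5166, 1.5361, 1.5373, 1.5835, 1.7005, 1.7504, 1.7881, 1.8203, 1.8757, 2.0307, 2.0458, 2.0480, 2.0735, 2.1822, 2.1845, 2.2047, 2.2078
α = 0.16; lower rank = 25 × 0.080 = 2; upper rank = 25 × 0.920 = 23.
The 2nd smallest replicate is 0.6680; the 23rd is 2.1845.

(0.6680, 2.1845)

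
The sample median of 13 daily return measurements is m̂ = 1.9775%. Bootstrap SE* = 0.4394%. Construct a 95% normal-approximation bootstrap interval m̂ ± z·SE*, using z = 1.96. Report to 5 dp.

(1.11628, 2.83872)

Margin = 1.96 × 0.4394 = 0.861224
Interval: 1.9775 ± 0.861224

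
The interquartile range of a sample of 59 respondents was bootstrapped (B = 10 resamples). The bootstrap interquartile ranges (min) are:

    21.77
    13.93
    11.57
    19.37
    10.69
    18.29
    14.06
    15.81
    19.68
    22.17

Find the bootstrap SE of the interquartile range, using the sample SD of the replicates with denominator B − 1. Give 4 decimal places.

SE* = 4.1099

Bootstrap SE is the standard deviation of the 10 replicate interquartile ranges.
Mean of replicates: (21.77 + 13.93 + 11.57 + 19.37 + 10.69 + 18.29 + 14.06 + 15.81 + 19.68 + 22.17) / 10 = 167.34000 / 10 = 16.73400
Sum of squared deviations: (+5.03600)² + (−2.80400)² + (−5.16400)² + (+2.63600)² + (−6.04400)² + (+1.55600)² + (−2.67400)² + (−0.92400)² + (+2.94600)² + (+5.43600)² = 152.02324
Variance = 152.02324 / 9 = 16.89147
SE* = √16.89147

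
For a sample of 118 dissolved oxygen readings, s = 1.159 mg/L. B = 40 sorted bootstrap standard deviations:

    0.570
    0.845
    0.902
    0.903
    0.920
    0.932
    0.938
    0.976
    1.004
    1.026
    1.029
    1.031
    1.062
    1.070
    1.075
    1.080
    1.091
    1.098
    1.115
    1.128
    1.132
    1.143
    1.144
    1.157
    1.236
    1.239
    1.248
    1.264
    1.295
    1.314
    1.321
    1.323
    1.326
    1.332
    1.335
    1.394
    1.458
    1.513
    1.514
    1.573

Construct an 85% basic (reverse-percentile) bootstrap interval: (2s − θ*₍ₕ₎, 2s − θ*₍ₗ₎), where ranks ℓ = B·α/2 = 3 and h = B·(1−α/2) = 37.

(0.860, 1.416)

Percentile endpoints at ranks 3 and 37: θ*₍3₎ = 0.902, θ*₍37₎ = 1.458.
Basic interval reflects these around s:
  lower = 2 × 1.159 − 1.458 = 0.860
  upper = 2 × 1.159 − 0.902 = 1.416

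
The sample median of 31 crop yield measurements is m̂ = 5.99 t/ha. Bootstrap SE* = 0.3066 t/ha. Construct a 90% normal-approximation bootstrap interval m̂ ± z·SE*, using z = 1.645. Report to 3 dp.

(5.486, 6.494)

Margin = 1.645 × 0.3066 = 0.5044
Interval: 5.99 ± 0.5044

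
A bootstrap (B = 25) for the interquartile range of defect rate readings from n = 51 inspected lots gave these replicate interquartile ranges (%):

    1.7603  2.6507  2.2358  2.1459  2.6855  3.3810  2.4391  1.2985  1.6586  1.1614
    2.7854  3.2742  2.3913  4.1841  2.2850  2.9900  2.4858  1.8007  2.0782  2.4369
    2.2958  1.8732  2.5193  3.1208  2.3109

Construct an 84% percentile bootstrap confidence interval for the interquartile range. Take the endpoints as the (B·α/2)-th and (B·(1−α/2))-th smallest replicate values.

(1.2985, 3.2742)

Sorted replicates: 1.1614, 1.2985, 1.6586, 1.7603, 1.8007, 1.8732, 2.0782, 2.1459, 2.2358, 2.2850, 2.2958, 2.3109, 2.3913, 2.4369, 2.4391, 2.4858, 2.5193, 2.6507, 2.6855, 2.7854, 2.9900, 3.1208, 3.2742, 3.3810, 4.1841
α = 0.16; lower rank = 25 × 0.080 = 2; upper rank = 25 × 0.920 = 23.
The 2nd smallest replicate is 1.2985; the 23rd is 3.2742.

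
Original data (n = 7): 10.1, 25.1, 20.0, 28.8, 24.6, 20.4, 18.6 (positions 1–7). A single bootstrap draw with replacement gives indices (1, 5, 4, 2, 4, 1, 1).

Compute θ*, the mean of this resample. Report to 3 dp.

θ* = 19.657

Resample values: 10.1, 24.6, 28.8, 25.1, 28.8, 10.1, 10.1.
Mean = (10.1 + 24.6 + 28.8 + 25.1 + 28.8 + 10.1 + 10.1) / 7 = 137.60 / 7 = 19.657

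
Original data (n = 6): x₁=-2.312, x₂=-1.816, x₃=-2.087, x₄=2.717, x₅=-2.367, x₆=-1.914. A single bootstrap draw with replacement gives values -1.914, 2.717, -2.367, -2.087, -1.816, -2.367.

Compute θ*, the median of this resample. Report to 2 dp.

θ* = -2.00

Sorted: -2.367, -2.367, -2.087, -1.914, -1.816, 2.717
Median = average of the two middle values = -2.00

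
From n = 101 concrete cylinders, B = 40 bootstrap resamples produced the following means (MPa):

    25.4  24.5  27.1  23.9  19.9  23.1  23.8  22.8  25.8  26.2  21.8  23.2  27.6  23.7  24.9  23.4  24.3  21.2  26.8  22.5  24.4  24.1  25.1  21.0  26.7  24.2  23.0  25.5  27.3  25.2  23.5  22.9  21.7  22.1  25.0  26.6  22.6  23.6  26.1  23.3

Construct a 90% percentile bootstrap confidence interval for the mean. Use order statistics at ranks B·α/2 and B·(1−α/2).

Sorted replicates: 19.9, 21.0, 21.2, 21.7, 21.8, 22.1, 22.5, 22.6, 22.8, 22.9, 23.0, 23.1, 23.2, 23.3, 23.4, 23.5, 23.6, 23.7, 23.8, 23.9, 24.1, 24.2, 24.3, 24.4, 24.5, 24.9, 25.0, 25.1, 25.2, 25.4, 25.5, 25.8, 26.1, 26.2, 26.6, 26.7, 26.8, 27.1, 27.3, 27.6
α = 0.10; lower rank = 40 × 0.050 = 2; upper rank = 40 × 0.950 = 38.
The 2nd smallest replicate is 21.0; the 38th is 27.1.

(21.0, 27.1)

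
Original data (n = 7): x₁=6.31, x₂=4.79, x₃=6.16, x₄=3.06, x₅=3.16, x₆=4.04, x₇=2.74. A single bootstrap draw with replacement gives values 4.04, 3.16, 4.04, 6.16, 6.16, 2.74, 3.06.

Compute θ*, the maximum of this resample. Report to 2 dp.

θ* = 6.16

Maximum = 6.16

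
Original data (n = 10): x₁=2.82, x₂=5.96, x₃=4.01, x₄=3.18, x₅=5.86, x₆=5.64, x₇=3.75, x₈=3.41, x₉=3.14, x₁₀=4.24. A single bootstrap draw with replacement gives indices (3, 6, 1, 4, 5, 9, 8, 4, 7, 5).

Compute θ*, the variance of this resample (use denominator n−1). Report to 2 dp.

Resample values: 4.01, 5.64, 2.82, 3.18, 5.86, 3.14, 3.41, 3.18, 3.75, 5.86.
Mean = 4.0850; sum of squared deviations = 13.4241
s² = 13.4241 / 9 = 1.4916

θ* = 1.49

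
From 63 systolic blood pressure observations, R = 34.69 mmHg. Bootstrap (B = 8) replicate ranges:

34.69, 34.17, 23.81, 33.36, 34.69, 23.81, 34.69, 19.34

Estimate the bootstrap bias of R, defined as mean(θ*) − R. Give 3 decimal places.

mean(θ*) = (34.69 + 34.17 + 23.81 + 33.36 + 34.69 + 23.81 + 34.69 + 19.34) / 8 = 29.8200
bias = 29.8200 − 34.69

bias = −4.870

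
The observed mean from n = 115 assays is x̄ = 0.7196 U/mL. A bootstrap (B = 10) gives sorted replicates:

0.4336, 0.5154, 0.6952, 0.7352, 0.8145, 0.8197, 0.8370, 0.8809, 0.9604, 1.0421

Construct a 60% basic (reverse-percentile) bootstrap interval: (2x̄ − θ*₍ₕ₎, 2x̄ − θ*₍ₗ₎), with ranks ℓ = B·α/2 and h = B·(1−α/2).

(0.5583, 0.9238)

Percentile endpoints at ranks 2 and 8: θ*₍2₎ = 0.5154, θ*₍8₎ = 0.8809.
Basic interval reflects these around x̄:
  lower = 2 × 0.7196 − 0.8809 = 0.5583
  upper = 2 × 0.7196 − 0.5154 = 0.9238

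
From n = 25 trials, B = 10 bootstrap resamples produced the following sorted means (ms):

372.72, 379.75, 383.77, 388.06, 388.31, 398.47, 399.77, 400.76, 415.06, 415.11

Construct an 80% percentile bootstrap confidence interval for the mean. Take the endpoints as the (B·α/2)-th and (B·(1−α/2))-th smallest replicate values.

α = 0.20; lower rank = 10 × 0.100 = 1; upper rank = 10 × 0.900 = 9.
The 1st smallest replicate is 372.72; the 9th is 415.06.

(372.72, 415.06)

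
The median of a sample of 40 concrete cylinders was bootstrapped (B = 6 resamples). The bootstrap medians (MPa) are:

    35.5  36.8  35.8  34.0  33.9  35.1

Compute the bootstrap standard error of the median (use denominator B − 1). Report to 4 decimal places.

SE* = 1.1089

Bootstrap SE is the standard deviation of the 6 replicate medians.
Mean of replicates: (35.5 + 36.8 + 35.8 + 34.0 + 33.9 + 35.1) / 6 = 211.10000 / 6 = 35.18333
Sum of squared deviations: (+0.31667)² + (+1.61667)² + (+0.61667)² + (−1.18333)² + (−1.28333)² + (−0.08333)² = 6.14833
Variance = 6.14833 / 5 = 1.22967
SE* = √1.22967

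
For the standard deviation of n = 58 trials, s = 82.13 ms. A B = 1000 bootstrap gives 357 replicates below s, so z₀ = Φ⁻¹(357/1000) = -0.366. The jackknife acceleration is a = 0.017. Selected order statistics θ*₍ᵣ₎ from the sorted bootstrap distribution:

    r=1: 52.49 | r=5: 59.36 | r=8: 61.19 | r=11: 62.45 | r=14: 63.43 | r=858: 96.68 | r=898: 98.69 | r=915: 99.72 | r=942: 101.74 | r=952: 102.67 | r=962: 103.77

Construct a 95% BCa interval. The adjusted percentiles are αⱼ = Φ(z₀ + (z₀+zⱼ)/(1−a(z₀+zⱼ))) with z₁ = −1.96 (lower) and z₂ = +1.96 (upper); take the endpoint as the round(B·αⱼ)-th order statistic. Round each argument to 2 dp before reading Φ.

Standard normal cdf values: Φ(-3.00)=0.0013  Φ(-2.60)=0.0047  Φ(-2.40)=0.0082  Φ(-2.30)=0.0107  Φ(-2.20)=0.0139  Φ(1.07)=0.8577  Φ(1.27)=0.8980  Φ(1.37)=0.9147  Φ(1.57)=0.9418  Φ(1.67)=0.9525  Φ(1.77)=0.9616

Lower: z₀ + z₁ = -0.366 + (-1.960) = -2.326; 1 − a(z₀+z₁) = 1 − (0.017)(-2.326) = 1.0395; argument = -0.366 + (-2.326)/1.0395 = -2.6035 → -2.60.
α₁ = Φ(-2.60) = 0.0047; rank = round(1000 × 0.0047) = 5; θ*₍5₎ = 59.36.
Upper: z₀ + z₂ = 1.594; 1 − a(z₀+z₂) = 0.9729; argument = 1.2724 → 1.27; α₂ = 0.8980; rank = 898; θ*₍898₎ = 98.69.

(59.36, 98.69)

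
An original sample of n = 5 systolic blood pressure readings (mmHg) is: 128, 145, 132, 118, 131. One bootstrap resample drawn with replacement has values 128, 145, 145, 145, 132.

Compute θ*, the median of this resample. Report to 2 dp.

Sorted: 128, 132, 145, 145, 145
Median = middle value = 145.00

θ* = 145.00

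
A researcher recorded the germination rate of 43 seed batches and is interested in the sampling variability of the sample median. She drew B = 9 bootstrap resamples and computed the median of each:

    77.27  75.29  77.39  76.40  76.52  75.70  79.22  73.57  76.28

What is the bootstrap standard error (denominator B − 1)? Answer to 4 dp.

Bootstrap SE is the standard deviation of the 9 replicate medians.
Mean of replicates: (77.27 + 75.29 + 77.39 + 76.40 + 76.52 + 75.70 + 79.22 + 73.57 + 76.28) / 9 = 687.64000 / 9 = 76.40444
Sum of squared deviations: (+0.86556)² + (−1.11444)² + (+0.98556)² + (−0.00444)² + (+0.11556)² + (−0.70444)² + (+2.81556)² + (−2.83444)² + (−0.12444)² = 19.44902
Variance = 19.44902 / 8 = 2.43113
SE* = √2.43113

SE* = 1.5592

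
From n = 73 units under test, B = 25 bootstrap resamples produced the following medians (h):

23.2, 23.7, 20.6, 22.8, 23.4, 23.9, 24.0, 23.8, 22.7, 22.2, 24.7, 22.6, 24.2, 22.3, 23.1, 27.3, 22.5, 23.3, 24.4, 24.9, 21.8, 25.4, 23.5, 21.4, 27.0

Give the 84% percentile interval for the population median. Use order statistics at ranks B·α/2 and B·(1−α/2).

Sorted replicates: 20.6, 21.4, 21.8, 22.2, 22.3, 22.5, 22.6, 22.7, 22.8, 23.1, 23.2, 23.3, 23.4, 23.5, 23.7, 23.8, 23.9, 24.0, 24.2, 24.4, 24.7, 24.9, 25.4, 27.0, 27.3
α = 0.16; lower rank = 25 × 0.080 = 2; upper rank = 25 × 0.920 = 23.
The 2nd smallest replicate is 21.4; the 23rd is 25.4.

(21.4, 25.4)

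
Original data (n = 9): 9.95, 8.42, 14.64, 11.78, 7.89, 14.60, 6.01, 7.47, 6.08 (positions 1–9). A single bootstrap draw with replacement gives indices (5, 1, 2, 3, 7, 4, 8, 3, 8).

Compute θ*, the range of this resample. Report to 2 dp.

Resample values: 7.89, 9.95, 8.42, 14.64, 6.01, 11.78, 7.47, 14.64, 7.47.
Range = 14.64 − 6.01 = 8.63

θ* = 8.63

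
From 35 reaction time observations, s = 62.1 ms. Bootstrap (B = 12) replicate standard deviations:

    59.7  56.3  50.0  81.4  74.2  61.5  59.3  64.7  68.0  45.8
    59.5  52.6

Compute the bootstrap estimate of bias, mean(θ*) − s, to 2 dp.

mean(θ*) = (59.7 + 56.3 + 50.0 + 81.4 + 74.2 + 61.5 + 59.3 + 64.7 + 68.0 + 45.8 + 59.5 + 52.6) / 12 = 61.083
bias = 61.083 − 62.1

bias = −1.02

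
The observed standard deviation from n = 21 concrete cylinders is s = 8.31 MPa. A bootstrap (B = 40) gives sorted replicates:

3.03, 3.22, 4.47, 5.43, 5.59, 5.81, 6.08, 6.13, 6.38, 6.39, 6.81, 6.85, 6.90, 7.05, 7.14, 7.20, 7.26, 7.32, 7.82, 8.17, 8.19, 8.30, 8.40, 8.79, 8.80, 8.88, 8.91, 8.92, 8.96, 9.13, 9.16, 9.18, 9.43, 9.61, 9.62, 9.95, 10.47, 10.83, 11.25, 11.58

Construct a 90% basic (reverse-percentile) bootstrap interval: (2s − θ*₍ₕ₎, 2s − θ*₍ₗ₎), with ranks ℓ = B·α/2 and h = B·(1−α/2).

Percentile endpoints at ranks 2 and 38: θ*₍2₎ = 3.22, θ*₍38₎ = 10.83.
Basic interval reflects these around s:
  lower = 2 × 8.31 − 10.83 = 5.79
  upper = 2 × 8.31 − 3.22 = 13.40

(5.79, 13.40)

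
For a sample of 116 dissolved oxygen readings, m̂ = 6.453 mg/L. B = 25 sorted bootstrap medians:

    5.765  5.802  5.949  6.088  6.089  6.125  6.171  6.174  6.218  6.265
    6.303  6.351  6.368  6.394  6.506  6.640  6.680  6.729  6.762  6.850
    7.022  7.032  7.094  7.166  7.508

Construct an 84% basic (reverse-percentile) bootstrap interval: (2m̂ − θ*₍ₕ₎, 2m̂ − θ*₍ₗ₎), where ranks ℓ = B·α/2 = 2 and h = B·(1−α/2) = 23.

(5.812, 7.104)

Percentile endpoints at ranks 2 and 23: θ*₍2₎ = 5.802, θ*₍23₎ = 7.094.
Basic interval reflects these around m̂:
  lower = 2 × 6.453 − 7.094 = 5.812
  upper = 2 × 6.453 − 5.802 = 7.104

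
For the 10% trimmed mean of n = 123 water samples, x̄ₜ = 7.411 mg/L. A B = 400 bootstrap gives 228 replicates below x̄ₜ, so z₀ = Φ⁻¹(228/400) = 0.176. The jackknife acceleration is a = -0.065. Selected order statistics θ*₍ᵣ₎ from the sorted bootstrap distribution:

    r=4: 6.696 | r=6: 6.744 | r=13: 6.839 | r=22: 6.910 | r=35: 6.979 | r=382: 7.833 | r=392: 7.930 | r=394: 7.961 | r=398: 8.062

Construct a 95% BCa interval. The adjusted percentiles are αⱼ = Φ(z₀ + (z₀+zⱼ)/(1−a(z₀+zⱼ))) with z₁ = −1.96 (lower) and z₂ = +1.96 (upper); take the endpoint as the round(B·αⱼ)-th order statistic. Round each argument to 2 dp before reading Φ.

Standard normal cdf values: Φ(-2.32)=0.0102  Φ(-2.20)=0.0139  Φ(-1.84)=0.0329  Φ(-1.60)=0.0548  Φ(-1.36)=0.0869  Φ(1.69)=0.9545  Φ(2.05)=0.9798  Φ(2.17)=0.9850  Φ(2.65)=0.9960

Lower: z₀ + z₁ = 0.176 + (-1.960) = -1.784; 1 − a(z₀+z₁) = 1 − (-0.065)(-1.784) = 0.8840; argument = 0.176 + (-1.784)/0.8840 = -1.8420 → -1.84.
α₁ = Φ(-1.84) = 0.0329; rank = round(400 × 0.0329) = 13; θ*₍13₎ = 6.839.
Upper: z₀ + z₂ = 2.136; 1 − a(z₀+z₂) = 1.1388; argument = 2.0516 → 2.05; α₂ = 0.9798; rank = 392; θ*₍392₎ = 7.930.

(6.839, 7.930)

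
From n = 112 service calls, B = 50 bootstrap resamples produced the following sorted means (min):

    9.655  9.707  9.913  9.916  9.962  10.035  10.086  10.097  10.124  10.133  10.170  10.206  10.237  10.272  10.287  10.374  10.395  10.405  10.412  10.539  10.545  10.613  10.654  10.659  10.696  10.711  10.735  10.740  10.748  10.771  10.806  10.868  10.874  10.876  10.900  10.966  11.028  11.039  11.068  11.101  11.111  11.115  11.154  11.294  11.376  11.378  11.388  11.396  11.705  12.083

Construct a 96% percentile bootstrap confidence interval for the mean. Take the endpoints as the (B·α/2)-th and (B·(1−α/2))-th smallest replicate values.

α = 0.04; lower rank = 50 × 0.020 = 1; upper rank = 50 × 0.980 = 49.
The 1st smallest replicate is 9.655; the 49th is 11.705.

(9.655, 11.705)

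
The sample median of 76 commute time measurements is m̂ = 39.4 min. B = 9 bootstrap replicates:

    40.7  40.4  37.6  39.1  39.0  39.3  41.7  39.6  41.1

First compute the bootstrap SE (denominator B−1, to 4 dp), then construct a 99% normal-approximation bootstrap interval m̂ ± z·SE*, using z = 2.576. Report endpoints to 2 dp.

Mean of replicates = 39.8333; sum of squared deviations = 12.7200; SE* = √(12.7200/8) = 1.2610
Margin = 2.576 × 1.2610 = 3.248
Interval: 39.4 ± 3.248

(36.15, 42.65)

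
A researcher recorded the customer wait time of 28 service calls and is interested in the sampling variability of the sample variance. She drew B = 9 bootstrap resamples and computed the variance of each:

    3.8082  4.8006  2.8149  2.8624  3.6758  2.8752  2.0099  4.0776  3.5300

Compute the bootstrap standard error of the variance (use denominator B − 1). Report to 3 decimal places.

SE* = 0.830

Bootstrap SE is the standard deviation of the 9 replicate variances.
Mean of replicates: (3.8082 + 4.8006 + 2.8149 + 2.8624 + 3.6758 + 2.8752 + 2.0099 + 4.0776 + 3.5300) / 9 = 30.45460 / 9 = 3.38384
Sum of squared deviations: (+0.42436)² + (+1.41676)² + (−0.56894)² + (−0.52144)² + (+0.29196)² + (−0.50864)² + (−1.37394)² + (+0.69376)² + (+0.14616)² = 5.51721
Variance = 5.51721 / 8 = 0.68965
SE* = √0.68965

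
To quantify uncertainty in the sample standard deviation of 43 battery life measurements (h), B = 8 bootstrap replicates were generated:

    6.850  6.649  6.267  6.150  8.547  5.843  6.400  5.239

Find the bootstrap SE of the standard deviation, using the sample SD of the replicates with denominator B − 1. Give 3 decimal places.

Bootstrap SE is the standard deviation of the 8 replicate standard deviations.
Mean of replicates: (6.850 + 6.649 + 6.267 + 6.150 + 8.547 + 5.843 + 6.400 + 5.239) / 8 = 51.9450 / 8 = 6.4931
Sum of squared deviations: (+0.3569)² + (+0.1559)² + (−0.2261)² + (−0.3431)² + (+2.0539)² + (−0.6501)² + (−0.0931)² + (−1.2541)² = 6.5431
Variance = 6.5431 / 7 = 0.9347
SE* = √0.9347

SE* = 0.967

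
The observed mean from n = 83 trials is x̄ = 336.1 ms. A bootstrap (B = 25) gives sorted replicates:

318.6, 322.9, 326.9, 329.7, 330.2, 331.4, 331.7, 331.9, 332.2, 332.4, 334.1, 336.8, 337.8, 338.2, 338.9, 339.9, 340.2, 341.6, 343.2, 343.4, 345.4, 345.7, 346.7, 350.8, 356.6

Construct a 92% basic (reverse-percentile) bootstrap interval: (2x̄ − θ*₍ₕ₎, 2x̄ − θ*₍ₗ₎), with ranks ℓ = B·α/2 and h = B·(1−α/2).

Percentile endpoints at ranks 1 and 24: θ*₍1₎ = 318.6, θ*₍24₎ = 350.8.
Basic interval reflects these around x̄:
  lower = 2 × 336.1 − 350.8 = 321.4
  upper = 2 × 336.1 − 318.6 = 353.6

(321.4, 353.6)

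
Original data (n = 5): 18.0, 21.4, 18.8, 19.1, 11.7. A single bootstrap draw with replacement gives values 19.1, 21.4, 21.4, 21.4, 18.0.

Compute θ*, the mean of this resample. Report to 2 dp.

θ* = 20.26

Mean = (19.1 + 21.4 + 21.4 + 21.4 + 18.0) / 5 = 101.30 / 5 = 20.26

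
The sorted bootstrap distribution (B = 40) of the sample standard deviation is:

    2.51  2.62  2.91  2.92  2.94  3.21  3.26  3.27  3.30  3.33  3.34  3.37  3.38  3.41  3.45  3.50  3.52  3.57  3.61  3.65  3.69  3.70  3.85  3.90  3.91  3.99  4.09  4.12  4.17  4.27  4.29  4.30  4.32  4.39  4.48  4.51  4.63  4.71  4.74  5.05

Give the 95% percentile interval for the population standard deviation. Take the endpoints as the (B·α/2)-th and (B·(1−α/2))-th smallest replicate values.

α = 0.05; lower rank = 40 × 0.025 = 1; upper rank = 40 × 0.975 = 39.
The 1st smallest replicate is 2.51; the 39th is 4.74.

(2.51, 4.74)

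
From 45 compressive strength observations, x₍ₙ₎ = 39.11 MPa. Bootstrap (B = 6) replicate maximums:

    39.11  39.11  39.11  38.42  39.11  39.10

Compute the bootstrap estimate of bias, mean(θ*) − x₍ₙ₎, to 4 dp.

bias = −0.1167

mean(θ*) = (39.11 + 39.11 + 39.11 + 38.42 + 39.11 + 39.10) / 6 = 38.99333
bias = 38.99333 − 39.11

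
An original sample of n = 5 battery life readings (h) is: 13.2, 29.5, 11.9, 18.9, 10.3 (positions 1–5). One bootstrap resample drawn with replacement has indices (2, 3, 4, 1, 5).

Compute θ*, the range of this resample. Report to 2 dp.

Resample values: 29.5, 11.9, 18.9, 13.2, 10.3.
Range = 29.5 − 10.3 = 19.20

θ* = 19.20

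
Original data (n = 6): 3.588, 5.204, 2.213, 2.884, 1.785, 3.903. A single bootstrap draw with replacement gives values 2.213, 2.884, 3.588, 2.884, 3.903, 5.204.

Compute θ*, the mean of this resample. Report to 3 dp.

θ* = 3.446

Mean = (2.213 + 2.884 + 3.588 + 2.884 + 3.903 + 5.204) / 6 = 20.6760 / 6 = 3.446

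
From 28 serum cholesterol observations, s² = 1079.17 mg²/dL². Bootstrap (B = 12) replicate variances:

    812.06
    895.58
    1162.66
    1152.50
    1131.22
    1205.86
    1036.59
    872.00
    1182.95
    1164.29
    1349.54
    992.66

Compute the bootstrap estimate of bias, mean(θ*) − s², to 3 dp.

bias = +0.656

mean(θ*) = (812.06 + 895.58 + 1162.66 + 1152.50 + 1131.22 + 1205.86 + 1036.59 + 872.00 + 1182.95 + 1164.29 + 1349.54 + 992.66) / 12 = 1079.8258
bias = 1079.8258 − 1079.17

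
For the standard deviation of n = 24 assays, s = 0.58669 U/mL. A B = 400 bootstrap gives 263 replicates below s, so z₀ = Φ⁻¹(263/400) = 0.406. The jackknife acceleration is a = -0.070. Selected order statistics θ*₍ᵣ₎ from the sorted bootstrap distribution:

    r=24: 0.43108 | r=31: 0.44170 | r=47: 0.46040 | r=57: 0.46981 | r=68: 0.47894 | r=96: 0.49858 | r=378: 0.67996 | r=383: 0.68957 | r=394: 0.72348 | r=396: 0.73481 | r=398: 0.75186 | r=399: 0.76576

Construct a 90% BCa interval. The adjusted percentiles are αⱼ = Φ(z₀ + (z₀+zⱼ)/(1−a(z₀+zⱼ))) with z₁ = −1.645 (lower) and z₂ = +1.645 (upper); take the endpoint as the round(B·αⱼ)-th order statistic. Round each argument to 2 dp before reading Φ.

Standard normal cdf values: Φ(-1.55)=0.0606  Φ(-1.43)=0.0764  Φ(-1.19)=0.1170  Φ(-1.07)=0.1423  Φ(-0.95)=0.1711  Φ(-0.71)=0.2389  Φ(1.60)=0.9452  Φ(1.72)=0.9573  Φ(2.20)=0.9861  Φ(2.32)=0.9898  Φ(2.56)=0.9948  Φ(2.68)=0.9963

Lower: z₀ + z₁ = 0.406 + (-1.645) = -1.239; 1 − a(z₀+z₁) = 1 − (-0.070)(-1.239) = 0.9133; argument = 0.406 + (-1.239)/0.9133 = -0.9507 → -0.95.
α₁ = Φ(-0.95) = 0.1711; rank = round(400 × 0.1711) = 68; θ*₍68₎ = 0.47894.
Upper: z₀ + z₂ = 2.051; 1 − a(z₀+z₂) = 1.1436; argument = 2.1995 → 2.20; α₂ = 0.9861; rank = 394; θ*₍394₎ = 0.72348.

(0.47894, 0.72348)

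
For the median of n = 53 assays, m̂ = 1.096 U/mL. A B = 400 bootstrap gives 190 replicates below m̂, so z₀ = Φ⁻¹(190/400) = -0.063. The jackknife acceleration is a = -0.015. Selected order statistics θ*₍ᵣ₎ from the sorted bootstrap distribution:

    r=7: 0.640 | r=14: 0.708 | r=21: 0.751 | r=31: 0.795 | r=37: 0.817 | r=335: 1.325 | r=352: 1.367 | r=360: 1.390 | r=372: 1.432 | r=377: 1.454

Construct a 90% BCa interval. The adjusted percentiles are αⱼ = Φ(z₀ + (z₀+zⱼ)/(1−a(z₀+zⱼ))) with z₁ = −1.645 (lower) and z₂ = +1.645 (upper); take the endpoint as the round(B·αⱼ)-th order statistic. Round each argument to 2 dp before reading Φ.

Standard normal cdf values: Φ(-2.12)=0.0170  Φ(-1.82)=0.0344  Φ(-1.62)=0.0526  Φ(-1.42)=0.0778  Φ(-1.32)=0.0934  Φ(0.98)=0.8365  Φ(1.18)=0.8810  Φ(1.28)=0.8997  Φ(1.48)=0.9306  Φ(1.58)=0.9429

(0.708, 1.432)

Lower: z₀ + z₁ = -0.063 + (-1.645) = -1.708; 1 − a(z₀+z₁) = 1 − (-0.015)(-1.708) = 0.9744; argument = -0.063 + (-1.708)/0.9744 = -1.8159 → -1.82.
α₁ = Φ(-1.82) = 0.0344; rank = round(400 × 0.0344) = 14; θ*₍14₎ = 0.708.
Upper: z₀ + z₂ = 1.582; 1 − a(z₀+z₂) = 1.0237; argument = 1.4823 → 1.48; α₂ = 0.9306; rank = 372; θ*₍372₎ = 1.432.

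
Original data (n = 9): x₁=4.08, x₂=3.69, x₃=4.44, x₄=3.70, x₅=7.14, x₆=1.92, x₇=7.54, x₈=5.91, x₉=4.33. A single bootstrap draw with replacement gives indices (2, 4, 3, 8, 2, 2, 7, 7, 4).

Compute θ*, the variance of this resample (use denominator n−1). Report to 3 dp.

Resample values: 3.69, 3.70, 4.44, 5.91, 3.69, 3.69, 7.54, 7.54, 3.70.
Mean = 4.8778; sum of squared deviations = 22.4388
s² = 22.4388 / 8 = 2.8048

θ* = 2.805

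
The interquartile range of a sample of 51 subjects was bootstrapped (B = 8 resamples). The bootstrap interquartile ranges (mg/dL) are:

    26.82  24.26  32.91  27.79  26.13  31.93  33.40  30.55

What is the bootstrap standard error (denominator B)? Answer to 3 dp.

Bootstrap SE is the standard deviation of the 8 replicate interquartile ranges.
Mean of replicates: (26.82 + 24.26 + 32.91 + 27.79 + 26.13 + 31.93 + 33.40 + 30.55) / 8 = 233.7900 / 8 = 29.2237
Sum of squared deviations: (−2.4037)² + (−4.9637)² + (+3.6862)² + (−1.4337)² + (−3.0938)² + (+2.7063)² + (+4.1762)² + (+1.3263)² = 82.1560
Variance = 82.1560 / 8 = 10.2695
SE* = √10.2695

SE* = 3.205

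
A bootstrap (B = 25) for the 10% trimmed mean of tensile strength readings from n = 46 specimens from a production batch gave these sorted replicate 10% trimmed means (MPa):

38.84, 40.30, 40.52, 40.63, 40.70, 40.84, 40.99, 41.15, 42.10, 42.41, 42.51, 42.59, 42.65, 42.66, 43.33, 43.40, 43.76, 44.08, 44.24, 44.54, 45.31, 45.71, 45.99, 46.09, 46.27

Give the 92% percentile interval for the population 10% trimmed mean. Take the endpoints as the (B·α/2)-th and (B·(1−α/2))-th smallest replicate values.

(38.84, 46.09)

α = 0.08; lower rank = 25 × 0.040 = 1; upper rank = 25 × 0.960 = 24.
The 1st smallest replicate is 38.84; the 24th is 46.09.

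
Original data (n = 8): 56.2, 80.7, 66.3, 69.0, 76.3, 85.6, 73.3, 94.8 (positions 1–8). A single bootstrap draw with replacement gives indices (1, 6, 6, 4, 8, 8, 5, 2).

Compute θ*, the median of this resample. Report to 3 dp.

θ* = 83.150

Resample values: 56.2, 85.6, 85.6, 69.0, 94.8, 94.8, 76.3, 80.7.
Sorted: 56.2, 69.0, 76.3, 80.7, 85.6, 85.6, 94.8, 94.8
Median = average of the two middle values = 83.150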